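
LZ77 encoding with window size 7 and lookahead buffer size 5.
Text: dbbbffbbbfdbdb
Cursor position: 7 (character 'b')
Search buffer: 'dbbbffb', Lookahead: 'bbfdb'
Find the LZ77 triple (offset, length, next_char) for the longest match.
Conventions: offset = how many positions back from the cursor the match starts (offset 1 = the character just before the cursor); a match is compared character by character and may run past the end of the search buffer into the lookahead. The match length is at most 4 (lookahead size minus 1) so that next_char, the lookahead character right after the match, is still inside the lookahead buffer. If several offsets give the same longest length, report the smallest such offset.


Try each offset into the search buffer:
  offset=1 (pos 6, char 'b'): match length 2
  offset=2 (pos 5, char 'f'): match length 0
  offset=3 (pos 4, char 'f'): match length 0
  offset=4 (pos 3, char 'b'): match length 1
  offset=5 (pos 2, char 'b'): match length 3
  offset=6 (pos 1, char 'b'): match length 2
  offset=7 (pos 0, char 'd'): match length 0
Longest match has length 3 at offset 5.
next_char = character at position 7 + 3 = 10 -> 'd'

Best match: offset=5, length=3 (matching 'bbf' starting at position 2)
LZ77 triple: (5, 3, 'd')


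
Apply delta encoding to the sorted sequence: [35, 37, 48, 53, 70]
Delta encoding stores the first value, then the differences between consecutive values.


First value: 35
Deltas:
  37 - 35 = 2
  48 - 37 = 11
  53 - 48 = 5
  70 - 53 = 17


Delta encoded: [35, 2, 11, 5, 17]


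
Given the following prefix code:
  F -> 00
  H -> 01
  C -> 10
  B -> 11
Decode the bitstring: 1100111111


Decoding step by step:
Bits 11 -> B
Bits 00 -> F
Bits 11 -> B
Bits 11 -> B
Bits 11 -> B


Decoded message: BFBBB


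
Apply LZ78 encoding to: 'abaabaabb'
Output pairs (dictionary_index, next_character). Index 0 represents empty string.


LZ78 encoding steps:
Dictionary: {0: ''}
Step 1: w='' (idx 0), next='a' -> output (0, 'a'), add 'a' as idx 1
Step 2: w='' (idx 0), next='b' -> output (0, 'b'), add 'b' as idx 2
Step 3: w='a' (idx 1), next='a' -> output (1, 'a'), add 'aa' as idx 3
Step 4: w='b' (idx 2), next='a' -> output (2, 'a'), add 'ba' as idx 4
Step 5: w='a' (idx 1), next='b' -> output (1, 'b'), add 'ab' as idx 5
Step 6: w='b' (idx 2), end of input -> output (2, '')


Encoded: [(0, 'a'), (0, 'b'), (1, 'a'), (2, 'a'), (1, 'b'), (2, '')]


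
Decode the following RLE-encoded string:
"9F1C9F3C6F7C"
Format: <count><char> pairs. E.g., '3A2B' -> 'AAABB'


Expanding each <count><char> pair:
  9F -> 'FFFFFFFFF'
  1C -> 'C'
  9F -> 'FFFFFFFFF'
  3C -> 'CCC'
  6F -> 'FFFFFF'
  7C -> 'CCCCCCC'

Decoded = FFFFFFFFFCFFFFFFFFFCCCFFFFFFCCCCCCC


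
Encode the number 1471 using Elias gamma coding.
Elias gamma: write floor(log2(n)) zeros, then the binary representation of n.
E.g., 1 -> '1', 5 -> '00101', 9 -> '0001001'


num_bits = floor(log2(1471)) + 1 = 11
leading_zeros = num_bits - 1 = 10
binary(1471) = 10110111111

Elias gamma(1471) = '0000000000' + '10110111111' = 000000000010110111111 (21 bits)


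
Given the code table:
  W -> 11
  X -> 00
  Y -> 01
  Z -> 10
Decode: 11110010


Decoding:
11 -> W
11 -> W
00 -> X
10 -> Z


Result: WWXZ


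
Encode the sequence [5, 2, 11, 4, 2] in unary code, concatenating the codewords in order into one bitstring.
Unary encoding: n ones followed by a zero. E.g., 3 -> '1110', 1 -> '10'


Encode each number as n ones followed by a terminating 0:
  5 -> 111110 (6 bits)
  2 -> 110 (3 bits)
  11 -> 111111111110 (12 bits)
  4 -> 11110 (5 bits)
  2 -> 110 (3 bits)
Total length = 6 + 3 + 12 + 5 + 3 = 29 bits.

Unary([5, 2, 11, 4, 2]) = 11111011011111111111011110110 (29 bits)


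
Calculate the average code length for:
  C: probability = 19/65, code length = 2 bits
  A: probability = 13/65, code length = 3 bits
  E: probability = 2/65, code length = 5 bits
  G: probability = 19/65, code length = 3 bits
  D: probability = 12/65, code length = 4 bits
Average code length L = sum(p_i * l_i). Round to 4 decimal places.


Weighted contributions p_i * l_i:
  C: (19/65) * 2 = 38/65
  A: (13/65) * 3 = 39/65
  E: (2/65) * 5 = 10/65
  G: (19/65) * 3 = 57/65
  D: (12/65) * 4 = 48/65
Sum = (38 + 39 + 10 + 57 + 48)/65 = 192/65

L = 192/65 = 2.9538 bits/symbol


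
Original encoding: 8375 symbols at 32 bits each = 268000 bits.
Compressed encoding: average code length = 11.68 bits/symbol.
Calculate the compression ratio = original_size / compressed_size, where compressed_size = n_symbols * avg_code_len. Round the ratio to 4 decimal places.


original_size = n_symbols * orig_bits = 8375 * 32 = 268000 bits
compressed_size = n_symbols * avg_code_len = 8375 * 11.68 = 97820.0 bits
ratio = original_size / compressed_size = 268000 / 97820.0 = 2.7397

Compression ratio = 2.7397


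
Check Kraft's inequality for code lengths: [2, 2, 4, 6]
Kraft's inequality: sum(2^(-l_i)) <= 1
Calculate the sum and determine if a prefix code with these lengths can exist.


Sum = 2^(-2) + 2^(-2) + 2^(-4) + 2^(-6)
    = 0.25 + 0.25 + 0.0625 + 0.015625
    = 37/64 = 0.578125
Since 0.578125 <= 1, Kraft's inequality IS satisfied.
A prefix code with these lengths CAN exist.

Kraft sum = 0.578125. Satisfied.


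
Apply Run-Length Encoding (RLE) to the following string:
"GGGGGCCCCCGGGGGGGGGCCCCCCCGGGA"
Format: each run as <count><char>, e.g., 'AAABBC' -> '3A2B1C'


Scanning runs left to right:
  i=0: run of 'G' x 5 -> '5G'
  i=5: run of 'C' x 5 -> '5C'
  i=10: run of 'G' x 9 -> '9G'
  i=19: run of 'C' x 7 -> '7C'
  i=26: run of 'G' x 3 -> '3G'
  i=29: run of 'A' x 1 -> '1A'

RLE = 5G5C9G7C3G1A


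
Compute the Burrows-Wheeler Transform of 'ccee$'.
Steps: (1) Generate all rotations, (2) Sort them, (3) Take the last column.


Rotations (sorted):
  0: $ccee -> last char: e
  1: ccee$ -> last char: $
  2: cee$c -> last char: c
  3: e$cce -> last char: e
  4: ee$cc -> last char: c


BWT = e$cec


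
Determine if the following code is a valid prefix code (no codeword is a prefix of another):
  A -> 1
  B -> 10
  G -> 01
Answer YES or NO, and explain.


Checking each pair (does one codeword prefix another?):
  A='1' vs B='10': prefix -- VIOLATION

NO -- this is NOT a valid prefix code. A (1) is a prefix of B (10).


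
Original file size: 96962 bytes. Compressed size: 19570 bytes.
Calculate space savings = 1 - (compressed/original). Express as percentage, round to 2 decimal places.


ratio = compressed/original = 19570/96962 = 0.201832
savings = 1 - ratio = 1 - 0.201832 = 0.798168
as a percentage: 0.798168 * 100 = 79.82%

Space savings = 1 - 19570/96962 = 79.82%


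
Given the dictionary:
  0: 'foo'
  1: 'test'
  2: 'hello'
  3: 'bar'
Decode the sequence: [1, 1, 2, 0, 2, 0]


Look up each index in the dictionary:
  1 -> 'test'
  1 -> 'test'
  2 -> 'hello'
  0 -> 'foo'
  2 -> 'hello'
  0 -> 'foo'

Decoded: "test test hello foo hello foo"


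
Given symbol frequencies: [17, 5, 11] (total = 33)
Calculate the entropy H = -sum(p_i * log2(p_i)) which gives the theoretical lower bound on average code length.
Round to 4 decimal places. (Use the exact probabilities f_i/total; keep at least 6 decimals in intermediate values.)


Per-symbol terms -p_i * log2(p_i) with p_i = f_i/33:
  p = 17/33 = 0.515152: log2(p) = -0.956931, -p*log2(p) = 0.492965
  p = 5/33 = 0.151515: log2(p) = -2.722466, -p*log2(p) = 0.412495
  p = 11/33 = 0.333333: log2(p) = -1.584963, -p*log2(p) = 0.528321
H = 0.492965 + 0.412495 + 0.528321 = 1.433781

H = 1.4338 bits/symbol


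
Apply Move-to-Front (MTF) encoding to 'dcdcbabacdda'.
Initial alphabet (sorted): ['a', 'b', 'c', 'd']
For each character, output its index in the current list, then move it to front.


MTF encoding:
'd': index 3 in ['a', 'b', 'c', 'd'] -> ['d', 'a', 'b', 'c']
'c': index 3 in ['d', 'a', 'b', 'c'] -> ['c', 'd', 'a', 'b']
'd': index 1 in ['c', 'd', 'a', 'b'] -> ['d', 'c', 'a', 'b']
'c': index 1 in ['d', 'c', 'a', 'b'] -> ['c', 'd', 'a', 'b']
'b': index 3 in ['c', 'd', 'a', 'b'] -> ['b', 'c', 'd', 'a']
'a': index 3 in ['b', 'c', 'd', 'a'] -> ['a', 'b', 'c', 'd']
'b': index 1 in ['a', 'b', 'c', 'd'] -> ['b', 'a', 'c', 'd']
'a': index 1 in ['b', 'a', 'c', 'd'] -> ['a', 'b', 'c', 'd']
'c': index 2 in ['a', 'b', 'c', 'd'] -> ['c', 'a', 'b', 'd']
'd': index 3 in ['c', 'a', 'b', 'd'] -> ['d', 'c', 'a', 'b']
'd': index 0 in ['d', 'c', 'a', 'b'] -> ['d', 'c', 'a', 'b']
'a': index 2 in ['d', 'c', 'a', 'b'] -> ['a', 'd', 'c', 'b']


Output: [3, 3, 1, 1, 3, 3, 1, 1, 2, 3, 0, 2]


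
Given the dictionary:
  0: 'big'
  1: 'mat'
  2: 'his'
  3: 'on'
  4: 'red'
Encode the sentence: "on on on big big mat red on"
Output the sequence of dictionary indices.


Look up each word in the dictionary:
  'on' -> 3
  'on' -> 3
  'on' -> 3
  'big' -> 0
  'big' -> 0
  'mat' -> 1
  'red' -> 4
  'on' -> 3

Encoded: [3, 3, 3, 0, 0, 1, 4, 3]


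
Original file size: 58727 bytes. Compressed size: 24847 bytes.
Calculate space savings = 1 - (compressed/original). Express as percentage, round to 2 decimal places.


ratio = compressed/original = 24847/58727 = 0.423093
savings = 1 - ratio = 1 - 0.423093 = 0.576907
as a percentage: 0.576907 * 100 = 57.69%

Space savings = 1 - 24847/58727 = 57.69%


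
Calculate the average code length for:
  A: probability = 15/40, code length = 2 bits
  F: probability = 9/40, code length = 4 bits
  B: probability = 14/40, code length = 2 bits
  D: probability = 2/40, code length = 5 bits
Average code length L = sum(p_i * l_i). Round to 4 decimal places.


Weighted contributions p_i * l_i:
  A: (15/40) * 2 = 30/40
  F: (9/40) * 4 = 36/40
  B: (14/40) * 2 = 28/40
  D: (2/40) * 5 = 10/40
Sum = (30 + 36 + 28 + 10)/40 = 104/40

L = 104/40 = 2.6000 bits/symbol


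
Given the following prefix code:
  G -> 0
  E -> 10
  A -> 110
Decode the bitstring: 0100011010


Decoding step by step:
Bits 0 -> G
Bits 10 -> E
Bits 0 -> G
Bits 0 -> G
Bits 110 -> A
Bits 10 -> E


Decoded message: GEGGAE


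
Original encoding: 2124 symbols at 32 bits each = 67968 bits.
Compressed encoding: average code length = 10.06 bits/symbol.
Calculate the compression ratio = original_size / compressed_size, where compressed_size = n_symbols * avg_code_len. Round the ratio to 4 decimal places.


original_size = n_symbols * orig_bits = 2124 * 32 = 67968 bits
compressed_size = n_symbols * avg_code_len = 2124 * 10.06 = 21367.44 bits
ratio = original_size / compressed_size = 67968 / 21367.44 = 3.1809

Compression ratio = 3.1809


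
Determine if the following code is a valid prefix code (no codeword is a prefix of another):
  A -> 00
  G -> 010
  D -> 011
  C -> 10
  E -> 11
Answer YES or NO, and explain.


Checking each pair (does one codeword prefix another?):
  A='00' vs G='010': no prefix
  A='00' vs D='011': no prefix
  A='00' vs C='10': no prefix
  A='00' vs E='11': no prefix
  G='010' vs A='00': no prefix
  G='010' vs D='011': no prefix
  G='010' vs C='10': no prefix
  G='010' vs E='11': no prefix
  D='011' vs A='00': no prefix
  D='011' vs G='010': no prefix
  D='011' vs C='10': no prefix
  D='011' vs E='11': no prefix
  C='10' vs A='00': no prefix
  C='10' vs G='010': no prefix
  C='10' vs D='011': no prefix
  C='10' vs E='11': no prefix
  E='11' vs A='00': no prefix
  E='11' vs G='010': no prefix
  E='11' vs D='011': no prefix
  E='11' vs C='10': no prefix
No violation found over all pairs.

YES -- this is a valid prefix code. No codeword is a prefix of any other codeword.


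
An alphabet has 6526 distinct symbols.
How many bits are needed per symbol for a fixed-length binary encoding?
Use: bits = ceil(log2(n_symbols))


log2(6526) = 12.672
Bracket: 2^12 = 4096 < 6526 <= 2^13 = 8192
So ceil(log2(6526)) = 13

bits = ceil(log2(6526)) = ceil(12.672) = 13 bits


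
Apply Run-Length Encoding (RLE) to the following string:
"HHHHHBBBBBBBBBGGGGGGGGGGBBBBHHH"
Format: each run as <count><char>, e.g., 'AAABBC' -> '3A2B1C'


Scanning runs left to right:
  i=0: run of 'H' x 5 -> '5H'
  i=5: run of 'B' x 9 -> '9B'
  i=14: run of 'G' x 10 -> '10G'
  i=24: run of 'B' x 4 -> '4B'
  i=28: run of 'H' x 3 -> '3H'

RLE = 5H9B10G4B3H


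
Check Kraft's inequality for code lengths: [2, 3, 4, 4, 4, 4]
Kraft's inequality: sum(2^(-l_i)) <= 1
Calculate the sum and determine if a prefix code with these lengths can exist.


Sum = 2^(-2) + 2^(-3) + 2^(-4) + 2^(-4) + 2^(-4) + 2^(-4)
    = 0.25 + 0.125 + 0.0625 + 0.0625 + 0.0625 + 0.0625
    = 10/16 = 0.625
Since 0.625 <= 1, Kraft's inequality IS satisfied.
A prefix code with these lengths CAN exist.

Kraft sum = 0.625. Satisfied.


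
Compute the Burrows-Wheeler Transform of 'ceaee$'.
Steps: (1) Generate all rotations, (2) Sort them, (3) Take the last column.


Rotations (sorted):
  0: $ceaee -> last char: e
  1: aee$ce -> last char: e
  2: ceaee$ -> last char: $
  3: e$ceae -> last char: e
  4: eaee$c -> last char: c
  5: ee$cea -> last char: a


BWT = ee$eca


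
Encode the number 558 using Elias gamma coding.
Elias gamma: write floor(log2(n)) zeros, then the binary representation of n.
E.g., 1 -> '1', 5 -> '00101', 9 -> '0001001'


num_bits = floor(log2(558)) + 1 = 10
leading_zeros = num_bits - 1 = 9
binary(558) = 1000101110

Elias gamma(558) = '000000000' + '1000101110' = 0000000001000101110 (19 bits)


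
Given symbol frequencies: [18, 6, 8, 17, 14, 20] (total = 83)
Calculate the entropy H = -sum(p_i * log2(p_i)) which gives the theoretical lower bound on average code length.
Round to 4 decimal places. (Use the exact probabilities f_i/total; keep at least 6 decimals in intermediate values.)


Per-symbol terms -p_i * log2(p_i) with p_i = f_i/83:
  p = 18/83 = 0.216867: log2(p) = -2.205114, -p*log2(p) = 0.478218
  p = 6/83 = 0.072289: log2(p) = -3.790077, -p*log2(p) = 0.273981
  p = 8/83 = 0.096386: log2(p) = -3.375039, -p*log2(p) = 0.325305
  p = 17/83 = 0.204819: log2(p) = -2.287577, -p*log2(p) = 0.468540
  p = 14/83 = 0.168675: log2(p) = -2.567685, -p*log2(p) = 0.433103
  p = 20/83 = 0.240964: log2(p) = -2.053111, -p*log2(p) = 0.494726
H = 0.478218 + 0.273981 + 0.325305 + 0.468540 + 0.433103 + 0.494726 = 2.473873

H = 2.4739 bits/symbol


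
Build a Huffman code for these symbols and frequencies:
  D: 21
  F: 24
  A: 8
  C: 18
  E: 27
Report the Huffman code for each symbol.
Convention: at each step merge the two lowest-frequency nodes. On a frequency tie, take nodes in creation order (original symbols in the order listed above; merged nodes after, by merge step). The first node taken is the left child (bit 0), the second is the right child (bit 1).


Huffman tree construction:
Step 1: Merge A(8) + C(18) = 26
Step 2: Merge D(21) + F(24) = 45
Step 3: Merge (A+C)(26) + E(27) = 53
Step 4: Merge (D+F)(45) + ((A+C)+E)(53) = 98
Read each symbol's code off the tree from the root (left child = 0, right child = 1).

Codes:
  D: 00 (length 2)
  F: 01 (length 2)
  A: 100 (length 3)
  C: 101 (length 3)
  E: 11 (length 2)
Average code length: 222/98 = 2.2653 bits/symbol


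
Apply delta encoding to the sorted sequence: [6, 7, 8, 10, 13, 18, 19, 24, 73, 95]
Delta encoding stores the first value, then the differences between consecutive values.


First value: 6
Deltas:
  7 - 6 = 1
  8 - 7 = 1
  10 - 8 = 2
  13 - 10 = 3
  18 - 13 = 5
  19 - 18 = 1
  24 - 19 = 5
  73 - 24 = 49
  95 - 73 = 22


Delta encoded: [6, 1, 1, 2, 3, 5, 1, 5, 49, 22]


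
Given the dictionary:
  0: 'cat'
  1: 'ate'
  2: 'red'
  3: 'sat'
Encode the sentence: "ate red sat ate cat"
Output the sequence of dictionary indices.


Look up each word in the dictionary:
  'ate' -> 1
  'red' -> 2
  'sat' -> 3
  'ate' -> 1
  'cat' -> 0

Encoded: [1, 2, 3, 1, 0]


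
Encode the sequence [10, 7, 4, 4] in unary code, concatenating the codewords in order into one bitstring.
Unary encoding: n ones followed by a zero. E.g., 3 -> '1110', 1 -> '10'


Encode each number as n ones followed by a terminating 0:
  10 -> 11111111110 (11 bits)
  7 -> 11111110 (8 bits)
  4 -> 11110 (5 bits)
  4 -> 11110 (5 bits)
Total length = 11 + 8 + 5 + 5 = 29 bits.

Unary([10, 7, 4, 4]) = 11111111110111111101111011110 (29 bits)


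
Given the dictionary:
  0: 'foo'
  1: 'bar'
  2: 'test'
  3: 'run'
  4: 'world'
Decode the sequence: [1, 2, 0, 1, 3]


Look up each index in the dictionary:
  1 -> 'bar'
  2 -> 'test'
  0 -> 'foo'
  1 -> 'bar'
  3 -> 'run'

Decoded: "bar test foo bar run"


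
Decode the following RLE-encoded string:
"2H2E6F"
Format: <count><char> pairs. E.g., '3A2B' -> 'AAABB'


Expanding each <count><char> pair:
  2H -> 'HH'
  2E -> 'EE'
  6F -> 'FFFFFF'

Decoded = HHEEFFFFFF


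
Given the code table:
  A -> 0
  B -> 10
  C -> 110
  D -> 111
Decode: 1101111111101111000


Decoding:
110 -> C
111 -> D
111 -> D
110 -> C
111 -> D
10 -> B
0 -> A
0 -> A


Result: CDDCDBAA


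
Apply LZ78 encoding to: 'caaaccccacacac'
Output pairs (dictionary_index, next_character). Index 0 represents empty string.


LZ78 encoding steps:
Dictionary: {0: ''}
Step 1: w='' (idx 0), next='c' -> output (0, 'c'), add 'c' as idx 1
Step 2: w='' (idx 0), next='a' -> output (0, 'a'), add 'a' as idx 2
Step 3: w='a' (idx 2), next='a' -> output (2, 'a'), add 'aa' as idx 3
Step 4: w='c' (idx 1), next='c' -> output (1, 'c'), add 'cc' as idx 4
Step 5: w='cc' (idx 4), next='a' -> output (4, 'a'), add 'cca' as idx 5
Step 6: w='c' (idx 1), next='a' -> output (1, 'a'), add 'ca' as idx 6
Step 7: w='ca' (idx 6), next='c' -> output (6, 'c'), add 'cac' as idx 7


Encoded: [(0, 'c'), (0, 'a'), (2, 'a'), (1, 'c'), (4, 'a'), (1, 'a'), (6, 'c')]


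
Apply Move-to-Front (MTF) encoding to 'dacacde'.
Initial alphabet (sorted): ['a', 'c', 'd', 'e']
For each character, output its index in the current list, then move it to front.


MTF encoding:
'd': index 2 in ['a', 'c', 'd', 'e'] -> ['d', 'a', 'c', 'e']
'a': index 1 in ['d', 'a', 'c', 'e'] -> ['a', 'd', 'c', 'e']
'c': index 2 in ['a', 'd', 'c', 'e'] -> ['c', 'a', 'd', 'e']
'a': index 1 in ['c', 'a', 'd', 'e'] -> ['a', 'c', 'd', 'e']
'c': index 1 in ['a', 'c', 'd', 'e'] -> ['c', 'a', 'd', 'e']
'd': index 2 in ['c', 'a', 'd', 'e'] -> ['d', 'c', 'a', 'e']
'e': index 3 in ['d', 'c', 'a', 'e'] -> ['e', 'd', 'c', 'a']


Output: [2, 1, 2, 1, 1, 2, 3]


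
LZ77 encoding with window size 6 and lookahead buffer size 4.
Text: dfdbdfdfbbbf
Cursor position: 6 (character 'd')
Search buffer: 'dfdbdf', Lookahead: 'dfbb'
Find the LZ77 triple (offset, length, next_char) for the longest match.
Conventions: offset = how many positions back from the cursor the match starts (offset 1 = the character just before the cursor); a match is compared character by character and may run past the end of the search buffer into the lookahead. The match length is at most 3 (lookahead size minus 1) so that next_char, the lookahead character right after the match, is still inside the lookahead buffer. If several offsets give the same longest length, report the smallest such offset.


Try each offset into the search buffer:
  offset=1 (pos 5, char 'f'): match length 0
  offset=2 (pos 4, char 'd'): match length 2
  offset=3 (pos 3, char 'b'): match length 0
  offset=4 (pos 2, char 'd'): match length 1
  offset=5 (pos 1, char 'f'): match length 0
  offset=6 (pos 0, char 'd'): match length 2
Longest match has length 2, found at offsets 2, 6; take the smallest, offset 2.
next_char = character at position 6 + 2 = 8 -> 'b'

Best match: offset=2, length=2 (matching 'df' starting at position 4)
LZ77 triple: (2, 2, 'b')


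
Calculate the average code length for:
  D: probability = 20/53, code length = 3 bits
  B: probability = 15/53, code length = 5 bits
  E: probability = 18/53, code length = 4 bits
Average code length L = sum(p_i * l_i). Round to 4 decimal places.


Weighted contributions p_i * l_i:
  D: (20/53) * 3 = 60/53
  B: (15/53) * 5 = 75/53
  E: (18/53) * 4 = 72/53
Sum = (60 + 75 + 72)/53 = 207/53

L = 207/53 = 3.9057 bits/symbol


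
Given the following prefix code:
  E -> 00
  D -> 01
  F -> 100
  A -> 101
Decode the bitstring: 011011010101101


Decoding step by step:
Bits 01 -> D
Bits 101 -> A
Bits 101 -> A
Bits 01 -> D
Bits 01 -> D
Bits 101 -> A


Decoded message: DAADDA


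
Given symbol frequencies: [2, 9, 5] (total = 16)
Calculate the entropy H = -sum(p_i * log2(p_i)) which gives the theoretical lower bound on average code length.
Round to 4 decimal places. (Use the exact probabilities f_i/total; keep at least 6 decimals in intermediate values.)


Per-symbol terms -p_i * log2(p_i) with p_i = f_i/16:
  p = 2/16 = 0.125000: log2(p) = -3.000000, -p*log2(p) = 0.375000
  p = 9/16 = 0.562500: log2(p) = -0.830075, -p*log2(p) = 0.466917
  p = 5/16 = 0.312500: log2(p) = -1.678072, -p*log2(p) = 0.524397
H = 0.375000 + 0.466917 + 0.524397 = 1.366314

H = 1.3663 bits/symbol


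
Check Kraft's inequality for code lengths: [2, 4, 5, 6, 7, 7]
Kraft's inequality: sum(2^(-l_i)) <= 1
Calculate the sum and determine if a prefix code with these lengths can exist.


Sum = 2^(-2) + 2^(-4) + 2^(-5) + 2^(-6) + 2^(-7) + 2^(-7)
    = 0.25 + 0.0625 + 0.03125 + 0.015625 + 0.0078125 + 0.0078125
    = 48/128 = 0.375
Since 0.375 <= 1, Kraft's inequality IS satisfied.
A prefix code with these lengths CAN exist.

Kraft sum = 0.375. Satisfied.


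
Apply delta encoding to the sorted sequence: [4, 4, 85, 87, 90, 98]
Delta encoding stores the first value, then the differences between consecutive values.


First value: 4
Deltas:
  4 - 4 = 0
  85 - 4 = 81
  87 - 85 = 2
  90 - 87 = 3
  98 - 90 = 8


Delta encoded: [4, 0, 81, 2, 3, 8]


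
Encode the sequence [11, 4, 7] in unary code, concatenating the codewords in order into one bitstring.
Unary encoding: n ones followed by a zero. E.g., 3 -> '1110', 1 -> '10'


Encode each number as n ones followed by a terminating 0:
  11 -> 111111111110 (12 bits)
  4 -> 11110 (5 bits)
  7 -> 11111110 (8 bits)
Total length = 12 + 5 + 8 = 25 bits.

Unary([11, 4, 7]) = 1111111111101111011111110 (25 bits)


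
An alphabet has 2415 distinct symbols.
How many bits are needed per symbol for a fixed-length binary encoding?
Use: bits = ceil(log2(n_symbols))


log2(2415) = 11.2378
Bracket: 2^11 = 2048 < 2415 <= 2^12 = 4096
So ceil(log2(2415)) = 12

bits = ceil(log2(2415)) = ceil(11.2378) = 12 bits


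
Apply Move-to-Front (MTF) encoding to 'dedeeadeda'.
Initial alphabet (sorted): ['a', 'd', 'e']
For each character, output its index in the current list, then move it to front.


MTF encoding:
'd': index 1 in ['a', 'd', 'e'] -> ['d', 'a', 'e']
'e': index 2 in ['d', 'a', 'e'] -> ['e', 'd', 'a']
'd': index 1 in ['e', 'd', 'a'] -> ['d', 'e', 'a']
'e': index 1 in ['d', 'e', 'a'] -> ['e', 'd', 'a']
'e': index 0 in ['e', 'd', 'a'] -> ['e', 'd', 'a']
'a': index 2 in ['e', 'd', 'a'] -> ['a', 'e', 'd']
'd': index 2 in ['a', 'e', 'd'] -> ['d', 'a', 'e']
'e': index 2 in ['d', 'a', 'e'] -> ['e', 'd', 'a']
'd': index 1 in ['e', 'd', 'a'] -> ['d', 'e', 'a']
'a': index 2 in ['d', 'e', 'a'] -> ['a', 'd', 'e']


Output: [1, 2, 1, 1, 0, 2, 2, 2, 1, 2]


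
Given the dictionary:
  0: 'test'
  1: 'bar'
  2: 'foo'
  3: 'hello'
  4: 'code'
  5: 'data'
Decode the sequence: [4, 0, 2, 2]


Look up each index in the dictionary:
  4 -> 'code'
  0 -> 'test'
  2 -> 'foo'
  2 -> 'foo'

Decoded: "code test foo foo"


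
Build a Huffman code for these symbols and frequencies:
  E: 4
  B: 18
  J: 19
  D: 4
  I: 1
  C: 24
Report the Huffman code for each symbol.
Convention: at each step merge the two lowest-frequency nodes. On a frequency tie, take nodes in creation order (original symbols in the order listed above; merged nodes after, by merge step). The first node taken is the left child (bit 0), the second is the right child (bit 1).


Huffman tree construction:
Step 1: Merge I(1) + E(4) = 5
Step 2: Merge D(4) + (I+E)(5) = 9
Step 3: Merge (D+(I+E))(9) + B(18) = 27
Step 4: Merge J(19) + C(24) = 43
Step 5: Merge ((D+(I+E))+B)(27) + (J+C)(43) = 70
Read each symbol's code off the tree from the root (left child = 0, right child = 1).

Codes:
  E: 0011 (length 4)
  B: 01 (length 2)
  J: 10 (length 2)
  D: 000 (length 3)
  I: 0010 (length 4)
  C: 11 (length 2)
Average code length: 154/70 = 2.2000 bits/symbol


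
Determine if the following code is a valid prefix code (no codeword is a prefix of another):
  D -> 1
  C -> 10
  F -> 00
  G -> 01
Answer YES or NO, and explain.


Checking each pair (does one codeword prefix another?):
  D='1' vs C='10': prefix -- VIOLATION

NO -- this is NOT a valid prefix code. D (1) is a prefix of C (10).


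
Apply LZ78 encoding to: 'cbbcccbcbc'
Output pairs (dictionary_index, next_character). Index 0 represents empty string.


LZ78 encoding steps:
Dictionary: {0: ''}
Step 1: w='' (idx 0), next='c' -> output (0, 'c'), add 'c' as idx 1
Step 2: w='' (idx 0), next='b' -> output (0, 'b'), add 'b' as idx 2
Step 3: w='b' (idx 2), next='c' -> output (2, 'c'), add 'bc' as idx 3
Step 4: w='c' (idx 1), next='c' -> output (1, 'c'), add 'cc' as idx 4
Step 5: w='bc' (idx 3), next='b' -> output (3, 'b'), add 'bcb' as idx 5
Step 6: w='c' (idx 1), end of input -> output (1, '')


Encoded: [(0, 'c'), (0, 'b'), (2, 'c'), (1, 'c'), (3, 'b'), (1, '')]


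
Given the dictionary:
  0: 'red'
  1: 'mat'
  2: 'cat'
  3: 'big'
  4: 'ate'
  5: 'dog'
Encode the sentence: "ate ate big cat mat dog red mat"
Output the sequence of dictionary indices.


Look up each word in the dictionary:
  'ate' -> 4
  'ate' -> 4
  'big' -> 3
  'cat' -> 2
  'mat' -> 1
  'dog' -> 5
  'red' -> 0
  'mat' -> 1

Encoded: [4, 4, 3, 2, 1, 5, 0, 1]


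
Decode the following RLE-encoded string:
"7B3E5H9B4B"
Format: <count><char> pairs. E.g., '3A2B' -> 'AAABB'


Expanding each <count><char> pair:
  7B -> 'BBBBBBB'
  3E -> 'EEE'
  5H -> 'HHHHH'
  9B -> 'BBBBBBBBB'
  4B -> 'BBBB'

Decoded = BBBBBBBEEEHHHHHBBBBBBBBBBBBB


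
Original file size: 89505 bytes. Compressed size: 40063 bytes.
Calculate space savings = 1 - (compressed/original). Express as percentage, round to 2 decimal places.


ratio = compressed/original = 40063/89505 = 0.447606
savings = 1 - ratio = 1 - 0.447606 = 0.552394
as a percentage: 0.552394 * 100 = 55.24%

Space savings = 1 - 40063/89505 = 55.24%


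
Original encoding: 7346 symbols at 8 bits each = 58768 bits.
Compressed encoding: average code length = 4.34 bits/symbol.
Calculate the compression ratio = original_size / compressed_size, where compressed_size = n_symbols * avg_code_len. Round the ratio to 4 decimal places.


original_size = n_symbols * orig_bits = 7346 * 8 = 58768 bits
compressed_size = n_symbols * avg_code_len = 7346 * 4.34 = 31881.64 bits
ratio = original_size / compressed_size = 58768 / 31881.64 = 1.8433

Compression ratio = 1.8433


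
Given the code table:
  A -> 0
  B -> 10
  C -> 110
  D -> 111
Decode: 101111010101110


Decoding:
10 -> B
111 -> D
10 -> B
10 -> B
10 -> B
111 -> D
0 -> A


Result: BDBBBDA


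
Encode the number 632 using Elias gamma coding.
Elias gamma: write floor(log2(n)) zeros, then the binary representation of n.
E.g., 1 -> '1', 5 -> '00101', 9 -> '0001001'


num_bits = floor(log2(632)) + 1 = 10
leading_zeros = num_bits - 1 = 9
binary(632) = 1001111000

Elias gamma(632) = '000000000' + '1001111000' = 0000000001001111000 (19 bits)


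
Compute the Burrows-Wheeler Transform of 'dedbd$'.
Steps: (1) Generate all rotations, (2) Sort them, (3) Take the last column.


Rotations (sorted):
  0: $dedbd -> last char: d
  1: bd$ded -> last char: d
  2: d$dedb -> last char: b
  3: dbd$de -> last char: e
  4: dedbd$ -> last char: $
  5: edbd$d -> last char: d


BWT = ddbe$d


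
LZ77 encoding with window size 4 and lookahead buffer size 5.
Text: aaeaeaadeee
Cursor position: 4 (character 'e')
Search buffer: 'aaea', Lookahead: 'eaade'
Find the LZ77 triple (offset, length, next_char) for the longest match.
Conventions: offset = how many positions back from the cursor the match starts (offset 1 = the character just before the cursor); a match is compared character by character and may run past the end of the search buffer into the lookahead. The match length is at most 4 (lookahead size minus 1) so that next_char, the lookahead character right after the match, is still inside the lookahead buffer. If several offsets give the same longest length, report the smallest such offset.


Try each offset into the search buffer:
  offset=1 (pos 3, char 'a'): match length 0
  offset=2 (pos 2, char 'e'): match length 2
  offset=3 (pos 1, char 'a'): match length 0
  offset=4 (pos 0, char 'a'): match length 0
Longest match has length 2 at offset 2.
next_char = character at position 4 + 2 = 6 -> 'a'

Best match: offset=2, length=2 (matching 'ea' starting at position 2)
LZ77 triple: (2, 2, 'a')


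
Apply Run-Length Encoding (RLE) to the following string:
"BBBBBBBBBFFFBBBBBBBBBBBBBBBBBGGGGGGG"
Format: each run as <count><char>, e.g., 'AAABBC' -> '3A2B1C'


Scanning runs left to right:
  i=0: run of 'B' x 9 -> '9B'
  i=9: run of 'F' x 3 -> '3F'
  i=12: run of 'B' x 17 -> '17B'
  i=29: run of 'G' x 7 -> '7G'

RLE = 9B3F17B7G


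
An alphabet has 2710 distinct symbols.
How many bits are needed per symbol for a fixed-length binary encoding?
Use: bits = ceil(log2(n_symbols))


log2(2710) = 11.4041
Bracket: 2^11 = 2048 < 2710 <= 2^12 = 4096
So ceil(log2(2710)) = 12

bits = ceil(log2(2710)) = ceil(11.4041) = 12 bits


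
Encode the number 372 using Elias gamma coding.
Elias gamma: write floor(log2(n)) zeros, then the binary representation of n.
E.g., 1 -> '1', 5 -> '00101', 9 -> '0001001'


num_bits = floor(log2(372)) + 1 = 9
leading_zeros = num_bits - 1 = 8
binary(372) = 101110100

Elias gamma(372) = '00000000' + '101110100' = 00000000101110100 (17 bits)


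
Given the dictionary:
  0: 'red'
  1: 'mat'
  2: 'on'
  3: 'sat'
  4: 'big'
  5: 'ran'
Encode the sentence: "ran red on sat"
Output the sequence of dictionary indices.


Look up each word in the dictionary:
  'ran' -> 5
  'red' -> 0
  'on' -> 2
  'sat' -> 3

Encoded: [5, 0, 2, 3]


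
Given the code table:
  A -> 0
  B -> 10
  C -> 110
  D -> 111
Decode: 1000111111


Decoding:
10 -> B
0 -> A
0 -> A
111 -> D
111 -> D


Result: BAADD


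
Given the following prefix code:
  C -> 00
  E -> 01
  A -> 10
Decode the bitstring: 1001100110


Decoding step by step:
Bits 10 -> A
Bits 01 -> E
Bits 10 -> A
Bits 01 -> E
Bits 10 -> A


Decoded message: AEAEA


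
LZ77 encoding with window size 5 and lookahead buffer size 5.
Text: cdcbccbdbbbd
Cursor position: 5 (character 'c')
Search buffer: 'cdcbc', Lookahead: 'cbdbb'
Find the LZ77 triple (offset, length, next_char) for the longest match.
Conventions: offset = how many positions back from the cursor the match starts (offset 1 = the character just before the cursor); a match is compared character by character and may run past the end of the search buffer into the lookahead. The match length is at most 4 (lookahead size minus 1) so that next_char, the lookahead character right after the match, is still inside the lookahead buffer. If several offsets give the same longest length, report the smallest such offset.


Try each offset into the search buffer:
  offset=1 (pos 4, char 'c'): match length 1
  offset=2 (pos 3, char 'b'): match length 0
  offset=3 (pos 2, char 'c'): match length 2
  offset=4 (pos 1, char 'd'): match length 0
  offset=5 (pos 0, char 'c'): match length 1
Longest match has length 2 at offset 3.
next_char = character at position 5 + 2 = 7 -> 'd'

Best match: offset=3, length=2 (matching 'cb' starting at position 2)
LZ77 triple: (3, 2, 'd')


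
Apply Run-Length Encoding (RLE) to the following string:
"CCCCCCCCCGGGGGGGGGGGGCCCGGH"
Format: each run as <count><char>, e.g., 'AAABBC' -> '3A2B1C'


Scanning runs left to right:
  i=0: run of 'C' x 9 -> '9C'
  i=9: run of 'G' x 12 -> '12G'
  i=21: run of 'C' x 3 -> '3C'
  i=24: run of 'G' x 2 -> '2G'
  i=26: run of 'H' x 1 -> '1H'

RLE = 9C12G3C2G1H


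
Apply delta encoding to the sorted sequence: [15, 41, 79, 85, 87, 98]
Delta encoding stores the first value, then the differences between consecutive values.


First value: 15
Deltas:
  41 - 15 = 26
  79 - 41 = 38
  85 - 79 = 6
  87 - 85 = 2
  98 - 87 = 11


Delta encoded: [15, 26, 38, 6, 2, 11]


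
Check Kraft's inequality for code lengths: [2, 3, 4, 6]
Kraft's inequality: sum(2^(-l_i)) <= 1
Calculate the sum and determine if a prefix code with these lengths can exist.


Sum = 2^(-2) + 2^(-3) + 2^(-4) + 2^(-6)
    = 0.25 + 0.125 + 0.0625 + 0.015625
    = 29/64 = 0.453125
Since 0.453125 <= 1, Kraft's inequality IS satisfied.
A prefix code with these lengths CAN exist.

Kraft sum = 0.453125. Satisfied.


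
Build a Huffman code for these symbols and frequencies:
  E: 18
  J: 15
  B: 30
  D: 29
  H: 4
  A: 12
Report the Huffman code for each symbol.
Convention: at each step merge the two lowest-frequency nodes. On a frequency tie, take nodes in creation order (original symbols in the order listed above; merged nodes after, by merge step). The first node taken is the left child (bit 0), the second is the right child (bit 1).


Huffman tree construction:
Step 1: Merge H(4) + A(12) = 16
Step 2: Merge J(15) + (H+A)(16) = 31
Step 3: Merge E(18) + D(29) = 47
Step 4: Merge B(30) + (J+(H+A))(31) = 61
Step 5: Merge (E+D)(47) + (B+(J+(H+A)))(61) = 108
Read each symbol's code off the tree from the root (left child = 0, right child = 1).

Codes:
  E: 00 (length 2)
  J: 110 (length 3)
  B: 10 (length 2)
  D: 01 (length 2)
  H: 1110 (length 4)
  A: 1111 (length 4)
Average code length: 263/108 = 2.4352 bits/symbol


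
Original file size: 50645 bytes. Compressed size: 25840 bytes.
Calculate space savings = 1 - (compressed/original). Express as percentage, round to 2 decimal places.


ratio = compressed/original = 25840/50645 = 0.510218
savings = 1 - ratio = 1 - 0.510218 = 0.489782
as a percentage: 0.489782 * 100 = 48.98%

Space savings = 1 - 25840/50645 = 48.98%


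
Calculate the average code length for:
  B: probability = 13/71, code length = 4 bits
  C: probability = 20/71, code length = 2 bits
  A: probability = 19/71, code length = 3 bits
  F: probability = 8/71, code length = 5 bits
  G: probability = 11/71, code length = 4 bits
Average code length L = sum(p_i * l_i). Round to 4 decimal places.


Weighted contributions p_i * l_i:
  B: (13/71) * 4 = 52/71
  C: (20/71) * 2 = 40/71
  A: (19/71) * 3 = 57/71
  F: (8/71) * 5 = 40/71
  G: (11/71) * 4 = 44/71
Sum = (52 + 40 + 57 + 40 + 44)/71 = 233/71

L = 233/71 = 3.2817 bits/symbol


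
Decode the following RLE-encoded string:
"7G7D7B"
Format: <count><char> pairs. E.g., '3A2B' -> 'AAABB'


Expanding each <count><char> pair:
  7G -> 'GGGGGGG'
  7D -> 'DDDDDDD'
  7B -> 'BBBBBBB'

Decoded = GGGGGGGDDDDDDDBBBBBBB


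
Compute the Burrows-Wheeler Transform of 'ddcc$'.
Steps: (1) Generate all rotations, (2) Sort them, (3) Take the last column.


Rotations (sorted):
  0: $ddcc -> last char: c
  1: c$ddc -> last char: c
  2: cc$dd -> last char: d
  3: dcc$d -> last char: d
  4: ddcc$ -> last char: $


BWT = ccdd$


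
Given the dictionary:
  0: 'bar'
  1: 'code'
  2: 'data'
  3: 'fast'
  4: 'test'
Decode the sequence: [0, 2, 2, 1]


Look up each index in the dictionary:
  0 -> 'bar'
  2 -> 'data'
  2 -> 'data'
  1 -> 'code'

Decoded: "bar data data code"


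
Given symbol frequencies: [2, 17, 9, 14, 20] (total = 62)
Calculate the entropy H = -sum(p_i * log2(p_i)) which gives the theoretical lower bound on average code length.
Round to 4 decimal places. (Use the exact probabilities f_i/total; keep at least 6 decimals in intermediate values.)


Per-symbol terms -p_i * log2(p_i) with p_i = f_i/62:
  p = 2/62 = 0.032258: log2(p) = -4.954196, -p*log2(p) = 0.159813
  p = 17/62 = 0.274194: log2(p) = -1.866733, -p*log2(p) = 0.511846
  p = 9/62 = 0.145161: log2(p) = -2.784271, -p*log2(p) = 0.404168
  p = 14/62 = 0.225806: log2(p) = -2.146841, -p*log2(p) = 0.484771
  p = 20/62 = 0.322581: log2(p) = -1.632268, -p*log2(p) = 0.526538
H = 0.159813 + 0.511846 + 0.404168 + 0.484771 + 0.526538 = 2.087136

H = 2.0871 bits/symbol


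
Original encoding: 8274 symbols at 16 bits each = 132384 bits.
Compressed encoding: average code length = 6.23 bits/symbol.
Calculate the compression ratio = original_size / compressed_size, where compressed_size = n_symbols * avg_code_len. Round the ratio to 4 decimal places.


original_size = n_symbols * orig_bits = 8274 * 16 = 132384 bits
compressed_size = n_symbols * avg_code_len = 8274 * 6.23 = 51547.02 bits
ratio = original_size / compressed_size = 132384 / 51547.02 = 2.5682

Compression ratio = 2.5682


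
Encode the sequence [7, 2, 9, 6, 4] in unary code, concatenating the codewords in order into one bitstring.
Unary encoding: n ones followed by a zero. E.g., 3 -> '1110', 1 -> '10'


Encode each number as n ones followed by a terminating 0:
  7 -> 11111110 (8 bits)
  2 -> 110 (3 bits)
  9 -> 1111111110 (10 bits)
  6 -> 1111110 (7 bits)
  4 -> 11110 (5 bits)
Total length = 8 + 3 + 10 + 7 + 5 = 33 bits.

Unary([7, 2, 9, 6, 4]) = 111111101101111111110111111011110 (33 bits)


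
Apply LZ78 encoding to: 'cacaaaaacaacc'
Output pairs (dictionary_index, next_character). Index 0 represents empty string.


LZ78 encoding steps:
Dictionary: {0: ''}
Step 1: w='' (idx 0), next='c' -> output (0, 'c'), add 'c' as idx 1
Step 2: w='' (idx 0), next='a' -> output (0, 'a'), add 'a' as idx 2
Step 3: w='c' (idx 1), next='a' -> output (1, 'a'), add 'ca' as idx 3
Step 4: w='a' (idx 2), next='a' -> output (2, 'a'), add 'aa' as idx 4
Step 5: w='aa' (idx 4), next='c' -> output (4, 'c'), add 'aac' as idx 5
Step 6: w='aac' (idx 5), next='c' -> output (5, 'c'), add 'aacc' as idx 6


Encoded: [(0, 'c'), (0, 'a'), (1, 'a'), (2, 'a'), (4, 'c'), (5, 'c')]


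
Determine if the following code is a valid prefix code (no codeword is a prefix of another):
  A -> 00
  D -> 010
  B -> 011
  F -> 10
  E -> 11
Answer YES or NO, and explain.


Checking each pair (does one codeword prefix another?):
  A='00' vs D='010': no prefix
  A='00' vs B='011': no prefix
  A='00' vs F='10': no prefix
  A='00' vs E='11': no prefix
  D='010' vs A='00': no prefix
  D='010' vs B='011': no prefix
  D='010' vs F='10': no prefix
  D='010' vs E='11': no prefix
  B='011' vs A='00': no prefix
  B='011' vs D='010': no prefix
  B='011' vs F='10': no prefix
  B='011' vs E='11': no prefix
  F='10' vs A='00': no prefix
  F='10' vs D='010': no prefix
  F='10' vs B='011': no prefix
  F='10' vs E='11': no prefix
  E='11' vs A='00': no prefix
  E='11' vs D='010': no prefix
  E='11' vs B='011': no prefix
  E='11' vs F='10': no prefix
No violation found over all pairs.

YES -- this is a valid prefix code. No codeword is a prefix of any other codeword.


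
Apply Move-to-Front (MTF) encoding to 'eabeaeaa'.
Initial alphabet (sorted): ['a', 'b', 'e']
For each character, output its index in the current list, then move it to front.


MTF encoding:
'e': index 2 in ['a', 'b', 'e'] -> ['e', 'a', 'b']
'a': index 1 in ['e', 'a', 'b'] -> ['a', 'e', 'b']
'b': index 2 in ['a', 'e', 'b'] -> ['b', 'a', 'e']
'e': index 2 in ['b', 'a', 'e'] -> ['e', 'b', 'a']
'a': index 2 in ['e', 'b', 'a'] -> ['a', 'e', 'b']
'e': index 1 in ['a', 'e', 'b'] -> ['e', 'a', 'b']
'a': index 1 in ['e', 'a', 'b'] -> ['a', 'e', 'b']
'a': index 0 in ['a', 'e', 'b'] -> ['a', 'e', 'b']


Output: [2, 1, 2, 2, 2, 1, 1, 0]


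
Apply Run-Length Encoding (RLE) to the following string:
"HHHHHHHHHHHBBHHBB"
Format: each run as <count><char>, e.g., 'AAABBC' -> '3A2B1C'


Scanning runs left to right:
  i=0: run of 'H' x 11 -> '11H'
  i=11: run of 'B' x 2 -> '2B'
  i=13: run of 'H' x 2 -> '2H'
  i=15: run of 'B' x 2 -> '2B'

RLE = 11H2B2H2B


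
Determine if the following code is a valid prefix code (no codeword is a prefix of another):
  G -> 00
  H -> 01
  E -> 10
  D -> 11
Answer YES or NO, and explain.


Checking each pair (does one codeword prefix another?):
  G='00' vs H='01': no prefix
  G='00' vs E='10': no prefix
  G='00' vs D='11': no prefix
  H='01' vs G='00': no prefix
  H='01' vs E='10': no prefix
  H='01' vs D='11': no prefix
  E='10' vs G='00': no prefix
  E='10' vs H='01': no prefix
  E='10' vs D='11': no prefix
  D='11' vs G='00': no prefix
  D='11' vs H='01': no prefix
  D='11' vs E='10': no prefix
No violation found over all pairs.

YES -- this is a valid prefix code. No codeword is a prefix of any other codeword.
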